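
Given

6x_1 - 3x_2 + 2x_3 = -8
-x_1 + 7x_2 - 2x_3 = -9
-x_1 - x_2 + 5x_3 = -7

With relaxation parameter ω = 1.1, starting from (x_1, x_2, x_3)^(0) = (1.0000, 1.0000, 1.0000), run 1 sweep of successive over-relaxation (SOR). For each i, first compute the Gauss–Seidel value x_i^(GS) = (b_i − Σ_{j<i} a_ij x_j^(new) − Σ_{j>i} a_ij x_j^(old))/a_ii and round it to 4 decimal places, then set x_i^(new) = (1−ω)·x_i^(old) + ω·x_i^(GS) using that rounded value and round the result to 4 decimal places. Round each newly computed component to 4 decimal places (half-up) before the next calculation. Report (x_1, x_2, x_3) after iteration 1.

Iteration 1:
  x_1: GS value = (-8 - (-3)·1.0000 - (2)·1.0000) / (6) = -1.1667;  x_1 ← (1−ω)·1.0000 + ω·-1.1667 = -1.3834
  x_2: GS value = (-9 - (-1)·-1.3834 - (-2)·1.0000) / (7) = -1.1976;  x_2 ← (1−ω)·1.0000 + ω·-1.1976 = -1.4174
  x_3: GS value = (-7 - (-1)·-1.3834 - (-1)·-1.4174) / (5) = -1.9602;  x_3 ← (1−ω)·1.0000 + ω·-1.9602 = -2.2562

(-1.3834, -1.4174, -2.2562)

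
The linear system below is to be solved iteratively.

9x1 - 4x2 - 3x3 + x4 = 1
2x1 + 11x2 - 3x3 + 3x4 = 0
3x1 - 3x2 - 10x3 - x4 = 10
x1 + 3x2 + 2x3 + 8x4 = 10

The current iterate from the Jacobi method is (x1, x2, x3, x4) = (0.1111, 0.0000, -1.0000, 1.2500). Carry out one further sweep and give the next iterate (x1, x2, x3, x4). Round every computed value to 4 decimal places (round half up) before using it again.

One sweep:
  x1 = (1 - (-4)·0.0000 - (-3)·-1.0000 - (1)·1.2500) / (9) = -0.3611
  x2 = (0 - (2)·0.1111 - (-3)·-1.0000 - (3)·1.2500) / (11) = -0.6338
  x3 = (10 - (3)·0.1111 - (-3)·0.0000 - (-1)·1.2500) / (-10) = -1.0917
  x4 = (10 - (1)·0.1111 - (3)·0.0000 - (2)·-1.0000) / (8) = 1.4861

(-0.3611, -0.6338, -1.0917, 1.4861)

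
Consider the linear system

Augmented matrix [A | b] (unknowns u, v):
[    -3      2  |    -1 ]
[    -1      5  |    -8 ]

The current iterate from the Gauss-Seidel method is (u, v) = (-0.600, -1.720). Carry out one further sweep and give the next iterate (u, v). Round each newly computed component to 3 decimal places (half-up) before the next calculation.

One sweep:
  u = (-1 - (2)·-1.720) / (-3) = -0.813
  v = (-8 - (-1)·-0.813) / (5) = -1.763

(-0.813, -1.763)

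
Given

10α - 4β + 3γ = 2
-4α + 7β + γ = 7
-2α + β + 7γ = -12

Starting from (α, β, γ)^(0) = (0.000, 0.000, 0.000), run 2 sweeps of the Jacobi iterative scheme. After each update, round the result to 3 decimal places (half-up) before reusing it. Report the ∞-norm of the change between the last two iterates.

0.914

Iteration 1:
  α = (2 - (-4)·0.000 - (3)·0.000) / (10) = 0.200
  β = (7 - (-4)·0.000 - (1)·0.000) / (7) = 1.000
  γ = (-12 - (-2)·0.000 - (1)·0.000) / (7) = -1.714
Iteration 2:
  α = (2 - (-4)·1.000 - (3)·-1.714) / (10) = 1.114
  β = (7 - (-4)·0.200 - (1)·-1.714) / (7) = 1.359
  γ = (-12 - (-2)·0.200 - (1)·1.000) / (7) = -1.800
Change: (0.914, 0.359, -0.086) → max |·| = 0.914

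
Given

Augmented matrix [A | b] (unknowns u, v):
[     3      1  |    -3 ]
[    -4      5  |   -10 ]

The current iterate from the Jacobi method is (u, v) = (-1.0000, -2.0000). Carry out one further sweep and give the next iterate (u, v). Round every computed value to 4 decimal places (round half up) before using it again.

(-0.3333, -2.8000)

One sweep:
  u = (-3 - (1)·-2.0000) / (3) = -0.3333
  v = (-10 - (-4)·-1.0000) / (5) = -2.8000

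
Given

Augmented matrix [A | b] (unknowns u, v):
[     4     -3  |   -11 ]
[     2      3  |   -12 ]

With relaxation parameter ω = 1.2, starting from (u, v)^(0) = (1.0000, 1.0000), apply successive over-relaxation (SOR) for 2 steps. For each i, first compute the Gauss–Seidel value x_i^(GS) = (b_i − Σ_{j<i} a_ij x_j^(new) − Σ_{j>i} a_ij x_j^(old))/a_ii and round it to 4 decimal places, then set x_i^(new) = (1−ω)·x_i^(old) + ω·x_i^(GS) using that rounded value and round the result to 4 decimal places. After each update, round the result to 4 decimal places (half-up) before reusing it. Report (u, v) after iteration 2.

Iteration 1:
  u: GS value = (-11 - (-3)·1.0000) / (4) = -2.0000;  u ← (1−ω)·1.0000 + ω·-2.0000 = -2.6000
  v: GS value = (-12 - (2)·-2.6000) / (3) = -2.2667;  v ← (1−ω)·1.0000 + ω·-2.2667 = -2.9200
Iteration 2:
  u: GS value = (-11 - (-3)·-2.9200) / (4) = -4.9400;  u ← (1−ω)·-2.6000 + ω·-4.9400 = -5.4080
  v: GS value = (-12 - (2)·-5.4080) / (3) = -0.3947;  v ← (1−ω)·-2.9200 + ω·-0.3947 = 0.1104

(-5.4080, 0.1104)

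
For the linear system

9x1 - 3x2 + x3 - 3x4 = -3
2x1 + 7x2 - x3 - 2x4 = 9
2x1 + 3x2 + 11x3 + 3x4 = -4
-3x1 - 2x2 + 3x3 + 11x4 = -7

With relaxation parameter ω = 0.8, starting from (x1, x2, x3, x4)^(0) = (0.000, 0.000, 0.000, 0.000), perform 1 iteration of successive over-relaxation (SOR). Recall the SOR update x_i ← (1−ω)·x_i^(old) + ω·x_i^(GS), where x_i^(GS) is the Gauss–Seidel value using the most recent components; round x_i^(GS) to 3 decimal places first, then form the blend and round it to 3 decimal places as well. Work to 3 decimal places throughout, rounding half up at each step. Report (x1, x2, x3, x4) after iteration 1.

Iteration 1:
  x1: GS value = (-3 - (-3)·0.000 - (1)·0.000 - (-3)·0.000) / (9) = -0.333;  x1 ← (1−ω)·0.000 + ω·-0.333 = -0.266
  x2: GS value = (9 - (2)·-0.266 - (-1)·0.000 - (-2)·0.000) / (7) = 1.362;  x2 ← (1−ω)·0.000 + ω·1.362 = 1.090
  x3: GS value = (-4 - (2)·-0.266 - (3)·1.090 - (3)·0.000) / (11) = -0.613;  x3 ← (1−ω)·0.000 + ω·-0.613 = -0.490
  x4: GS value = (-7 - (-3)·-0.266 - (-2)·1.090 - (3)·-0.490) / (11) = -0.377;  x4 ← (1−ω)·0.000 + ω·-0.377 = -0.302

(-0.266, 1.090, -0.490, -0.302)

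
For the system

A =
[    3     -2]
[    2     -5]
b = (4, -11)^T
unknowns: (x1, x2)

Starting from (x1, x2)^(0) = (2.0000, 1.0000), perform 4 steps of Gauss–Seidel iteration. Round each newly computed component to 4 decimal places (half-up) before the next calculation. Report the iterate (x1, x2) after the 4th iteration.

(3.7837, 3.7135)

Iteration 1:
  x1 = (4 - (-2)·1.0000) / (3) = 2.0000
  x2 = (-11 - (2)·2.0000) / (-5) = 3.0000
Iteration 2:
  x1 = (4 - (-2)·3.0000) / (3) = 3.3333
  x2 = (-11 - (2)·3.3333) / (-5) = 3.5333
Iteration 3:
  x1 = (4 - (-2)·3.5333) / (3) = 3.6889
  x2 = (-11 - (2)·3.6889) / (-5) = 3.6756
Iteration 4:
  x1 = (4 - (-2)·3.6756) / (3) = 3.7837
  x2 = (-11 - (2)·3.7837) / (-5) = 3.7135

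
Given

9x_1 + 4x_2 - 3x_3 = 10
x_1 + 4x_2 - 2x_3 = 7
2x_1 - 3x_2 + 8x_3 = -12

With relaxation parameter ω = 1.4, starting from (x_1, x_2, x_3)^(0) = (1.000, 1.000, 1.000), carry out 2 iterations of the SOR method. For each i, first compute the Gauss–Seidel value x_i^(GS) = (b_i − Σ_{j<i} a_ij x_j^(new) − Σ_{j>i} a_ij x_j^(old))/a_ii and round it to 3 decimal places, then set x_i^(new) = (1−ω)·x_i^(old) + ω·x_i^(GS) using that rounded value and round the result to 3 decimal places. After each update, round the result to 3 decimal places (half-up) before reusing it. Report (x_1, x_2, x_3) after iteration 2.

Iteration 1:
  x_1: GS value = (10 - (4)·1.000 - (-3)·1.000) / (9) = 1.000;  x_1 ← (1−ω)·1.000 + ω·1.000 = 1.000
  x_2: GS value = (7 - (1)·1.000 - (-2)·1.000) / (4) = 2.000;  x_2 ← (1−ω)·1.000 + ω·2.000 = 2.400
  x_3: GS value = (-12 - (2)·1.000 - (-3)·2.400) / (8) = -0.850;  x_3 ← (1−ω)·1.000 + ω·-0.850 = -1.590
Iteration 2:
  x_1: GS value = (10 - (4)·2.400 - (-3)·-1.590) / (9) = -0.486;  x_1 ← (1−ω)·1.000 + ω·-0.486 = -1.080
  x_2: GS value = (7 - (1)·-1.080 - (-2)·-1.590) / (4) = 1.225;  x_2 ← (1−ω)·2.400 + ω·1.225 = 0.755
  x_3: GS value = (-12 - (2)·-1.080 - (-3)·0.755) / (8) = -0.947;  x_3 ← (1−ω)·-1.590 + ω·-0.947 = -0.690

(-1.080, 0.755, -0.690)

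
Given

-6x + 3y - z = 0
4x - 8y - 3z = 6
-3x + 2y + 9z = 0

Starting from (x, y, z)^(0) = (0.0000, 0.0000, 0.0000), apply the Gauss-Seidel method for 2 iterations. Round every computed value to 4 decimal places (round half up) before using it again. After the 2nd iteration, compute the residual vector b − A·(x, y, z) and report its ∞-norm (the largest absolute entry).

0.7159

Iteration 1:
  x = (0 - (3)·0.0000 - (-1)·0.0000) / (-6) = 0.0000
  y = (6 - (4)·0.0000 - (-3)·0.0000) / (-8) = -0.7500
  z = (0 - (-3)·0.0000 - (2)·-0.7500) / (9) = 0.1667
Iteration 2:
  x = (0 - (3)·-0.7500 - (-1)·0.1667) / (-6) = -0.4028
  y = (6 - (4)·-0.4028 - (-3)·0.1667) / (-8) = -1.0139
  z = (0 - (-3)·-0.4028 - (2)·-1.0139) / (9) = 0.0910
Residual b − A·x = (0.7159, -0.2270, 0.0004); ∞-norm = 0.7159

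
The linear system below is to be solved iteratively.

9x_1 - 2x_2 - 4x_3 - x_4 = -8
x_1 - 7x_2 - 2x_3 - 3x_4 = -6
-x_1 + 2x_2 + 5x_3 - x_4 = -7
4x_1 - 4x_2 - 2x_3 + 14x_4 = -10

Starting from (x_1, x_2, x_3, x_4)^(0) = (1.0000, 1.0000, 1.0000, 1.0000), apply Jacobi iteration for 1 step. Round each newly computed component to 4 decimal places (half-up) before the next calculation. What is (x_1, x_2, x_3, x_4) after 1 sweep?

(-0.1111, 0.2857, -1.4000, -0.5714)

Iteration 1:
  x_1 = (-8 - (-2)·1.0000 - (-4)·1.0000 - (-1)·1.0000) / (9) = -0.1111
  x_2 = (-6 - (1)·1.0000 - (-2)·1.0000 - (-3)·1.0000) / (-7) = 0.2857
  x_3 = (-7 - (-1)·1.0000 - (2)·1.0000 - (-1)·1.0000) / (5) = -1.4000
  x_4 = (-10 - (4)·1.0000 - (-4)·1.0000 - (-2)·1.0000) / (14) = -0.5714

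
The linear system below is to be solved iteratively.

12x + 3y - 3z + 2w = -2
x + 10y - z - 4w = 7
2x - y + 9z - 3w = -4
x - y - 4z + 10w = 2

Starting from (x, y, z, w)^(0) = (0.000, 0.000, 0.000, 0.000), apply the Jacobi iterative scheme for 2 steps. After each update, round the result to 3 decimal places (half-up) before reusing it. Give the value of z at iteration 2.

-0.263

Iteration 1:
  x = (-2 - (3)·0.000 - (-3)·0.000 - (2)·0.000) / (12) = -0.167
  y = (7 - (1)·0.000 - (-1)·0.000 - (-4)·0.000) / (10) = 0.700
  z = (-4 - (2)·0.000 - (-1)·0.000 - (-3)·0.000) / (9) = -0.444
  w = (2 - (1)·0.000 - (-1)·0.000 - (-4)·0.000) / (10) = 0.200
Iteration 2:
  x = (-2 - (3)·0.700 - (-3)·-0.444 - (2)·0.200) / (12) = -0.486
  y = (7 - (1)·-0.167 - (-1)·-0.444 - (-4)·0.200) / (10) = 0.752
  z = (-4 - (2)·-0.167 - (-1)·0.700 - (-3)·0.200) / (9) = -0.263
  w = (2 - (1)·-0.167 - (-1)·0.700 - (-4)·-0.444) / (10) = 0.109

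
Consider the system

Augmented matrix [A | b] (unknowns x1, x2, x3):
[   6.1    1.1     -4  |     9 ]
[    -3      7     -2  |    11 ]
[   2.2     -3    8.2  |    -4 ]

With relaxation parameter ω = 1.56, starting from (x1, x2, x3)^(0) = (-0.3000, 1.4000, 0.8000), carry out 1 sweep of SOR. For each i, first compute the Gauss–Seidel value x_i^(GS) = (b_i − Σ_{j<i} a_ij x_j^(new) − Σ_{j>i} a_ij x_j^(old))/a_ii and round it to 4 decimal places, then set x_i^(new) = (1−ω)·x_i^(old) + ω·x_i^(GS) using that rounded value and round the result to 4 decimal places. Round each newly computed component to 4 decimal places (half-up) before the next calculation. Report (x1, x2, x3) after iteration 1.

Iteration 1:
  x1: GS value = (9 - (1.1)·1.4000 - (-4)·0.8000) / (6.1) = 1.7475;  x1 ← (1−ω)·-0.3000 + ω·1.7475 = 2.8941
  x2: GS value = (11 - (-3)·2.8941 - (-2)·0.8000) / (7) = 3.0403;  x2 ← (1−ω)·1.4000 + ω·3.0403 = 3.9589
  x3: GS value = (-4 - (2.2)·2.8941 - (-3)·3.9589) / (8.2) = 0.1841;  x3 ← (1−ω)·0.8000 + ω·0.1841 = -0.1608

(2.8941, 3.9589, -0.1608)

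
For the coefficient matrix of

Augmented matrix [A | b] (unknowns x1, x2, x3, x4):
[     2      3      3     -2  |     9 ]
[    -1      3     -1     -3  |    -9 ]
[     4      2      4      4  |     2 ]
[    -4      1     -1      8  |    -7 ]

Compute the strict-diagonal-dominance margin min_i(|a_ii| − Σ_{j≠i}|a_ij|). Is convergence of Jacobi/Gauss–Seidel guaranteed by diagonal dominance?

row 1: |2| − (3+3+2) = -6
row 2: |3| − (1+1+3) = -2
row 3: |4| − (4+2+4) = -6
row 4: |8| − (4+1+1) = 2
minimum over rows = -6 → not strictly diagonally dominant

-6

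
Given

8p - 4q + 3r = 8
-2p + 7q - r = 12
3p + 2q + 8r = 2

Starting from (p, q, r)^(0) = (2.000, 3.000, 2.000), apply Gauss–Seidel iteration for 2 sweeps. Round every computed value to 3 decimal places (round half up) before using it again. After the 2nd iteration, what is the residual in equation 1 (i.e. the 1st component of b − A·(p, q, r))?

0.141

Iteration 1:
  p = (8 - (-4)·3.000 - (3)·2.000) / (8) = 1.750
  q = (12 - (-2)·1.750 - (-1)·2.000) / (7) = 2.500
  r = (2 - (3)·1.750 - (2)·2.500) / (8) = -1.031
Iteration 2:
  p = (8 - (-4)·2.500 - (3)·-1.031) / (8) = 2.637
  q = (12 - (-2)·2.637 - (-1)·-1.031) / (7) = 2.320
  r = (2 - (3)·2.637 - (2)·2.320) / (8) = -1.319
Residual b − A·x = (0.141, -0.285, 0.001)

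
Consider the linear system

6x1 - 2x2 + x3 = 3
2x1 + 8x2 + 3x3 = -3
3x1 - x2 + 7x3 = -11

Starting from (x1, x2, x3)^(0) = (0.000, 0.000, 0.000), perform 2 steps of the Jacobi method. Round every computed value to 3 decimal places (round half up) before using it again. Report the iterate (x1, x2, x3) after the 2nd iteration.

(0.637, 0.089, -1.839)

Iteration 1:
  x1 = (3 - (-2)·0.000 - (1)·0.000) / (6) = 0.500
  x2 = (-3 - (2)·0.000 - (3)·0.000) / (8) = -0.375
  x3 = (-11 - (3)·0.000 - (-1)·0.000) / (7) = -1.571
Iteration 2:
  x1 = (3 - (-2)·-0.375 - (1)·-1.571) / (6) = 0.637
  x2 = (-3 - (2)·0.500 - (3)·-1.571) / (8) = 0.089
  x3 = (-11 - (3)·0.500 - (-1)·-0.375) / (7) = -1.839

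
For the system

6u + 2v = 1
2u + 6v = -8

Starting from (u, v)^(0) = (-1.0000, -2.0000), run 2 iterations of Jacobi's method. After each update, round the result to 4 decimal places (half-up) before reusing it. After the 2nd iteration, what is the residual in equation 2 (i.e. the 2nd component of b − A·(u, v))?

Iteration 1:
  u = (1 - (2)·-2.0000) / (6) = 0.8333
  v = (-8 - (2)·-1.0000) / (6) = -1.0000
Iteration 2:
  u = (1 - (2)·-1.0000) / (6) = 0.5000
  v = (-8 - (2)·0.8333) / (6) = -1.6111
Residual b − A·x = (1.2222, 0.6666)

0.6666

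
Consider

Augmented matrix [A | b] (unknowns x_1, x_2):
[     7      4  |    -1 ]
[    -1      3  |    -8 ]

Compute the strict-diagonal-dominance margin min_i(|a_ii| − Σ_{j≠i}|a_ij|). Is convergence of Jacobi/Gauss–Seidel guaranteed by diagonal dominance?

row 1: |7| − (4) = 3
row 2: |3| − (1) = 2
minimum over rows = 2 → strictly diagonally dominant (convergence guaranteed)

2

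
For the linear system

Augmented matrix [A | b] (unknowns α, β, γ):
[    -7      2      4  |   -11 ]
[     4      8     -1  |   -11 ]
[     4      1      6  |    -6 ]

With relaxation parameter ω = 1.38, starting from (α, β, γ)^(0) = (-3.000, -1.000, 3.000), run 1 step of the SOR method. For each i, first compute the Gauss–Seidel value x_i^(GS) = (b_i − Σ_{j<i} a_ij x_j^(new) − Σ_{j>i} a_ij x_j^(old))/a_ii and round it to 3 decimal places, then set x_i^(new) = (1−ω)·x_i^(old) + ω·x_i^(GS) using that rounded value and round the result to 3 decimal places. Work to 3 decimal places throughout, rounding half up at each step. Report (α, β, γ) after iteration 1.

(5.280, -4.643, -6.309)

Iteration 1:
  α: GS value = (-11 - (2)·-1.000 - (4)·3.000) / (-7) = 3.000;  α ← (1−ω)·-3.000 + ω·3.000 = 5.280
  β: GS value = (-11 - (4)·5.280 - (-1)·3.000) / (8) = -3.640;  β ← (1−ω)·-1.000 + ω·-3.640 = -4.643
  γ: GS value = (-6 - (4)·5.280 - (1)·-4.643) / (6) = -3.746;  γ ← (1−ω)·3.000 + ω·-3.746 = -6.309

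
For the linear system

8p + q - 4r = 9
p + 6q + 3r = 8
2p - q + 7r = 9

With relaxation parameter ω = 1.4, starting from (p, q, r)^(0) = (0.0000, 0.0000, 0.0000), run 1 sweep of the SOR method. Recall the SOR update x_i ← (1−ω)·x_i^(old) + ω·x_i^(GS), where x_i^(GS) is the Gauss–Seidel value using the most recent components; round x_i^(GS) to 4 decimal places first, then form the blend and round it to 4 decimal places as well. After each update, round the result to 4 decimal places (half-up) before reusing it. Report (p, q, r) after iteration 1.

(1.5750, 1.4991, 1.4699)

Iteration 1:
  p: GS value = (9 - (1)·0.0000 - (-4)·0.0000) / (8) = 1.1250;  p ← (1−ω)·0.0000 + ω·1.1250 = 1.5750
  q: GS value = (8 - (1)·1.5750 - (3)·0.0000) / (6) = 1.0708;  q ← (1−ω)·0.0000 + ω·1.0708 = 1.4991
  r: GS value = (9 - (2)·1.5750 - (-1)·1.4991) / (7) = 1.0499;  r ← (1−ω)·0.0000 + ω·1.0499 = 1.4699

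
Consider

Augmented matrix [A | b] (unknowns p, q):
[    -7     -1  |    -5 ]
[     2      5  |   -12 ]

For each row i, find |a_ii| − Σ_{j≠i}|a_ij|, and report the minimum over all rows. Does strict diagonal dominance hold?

3

row 1: |-7| − (1) = 6
row 2: |5| − (2) = 3
minimum over rows = 3 → strictly diagonally dominant (convergence guaranteed)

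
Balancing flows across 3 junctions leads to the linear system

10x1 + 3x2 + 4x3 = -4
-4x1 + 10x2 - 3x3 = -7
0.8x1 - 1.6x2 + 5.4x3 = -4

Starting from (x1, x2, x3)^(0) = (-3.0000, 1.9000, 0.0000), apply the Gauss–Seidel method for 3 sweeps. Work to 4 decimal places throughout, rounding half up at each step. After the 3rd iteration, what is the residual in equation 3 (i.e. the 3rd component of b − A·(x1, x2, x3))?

Iteration 1:
  x1 = (-4 - (3)·1.9000 - (4)·0.0000) / (10) = -0.9700
  x2 = (-7 - (-4)·-0.9700 - (-3)·0.0000) / (10) = -1.0880
  x3 = (-4 - (0.8)·-0.9700 - (-1.6)·-1.0880) / (5.4) = -0.9194
Iteration 2:
  x1 = (-4 - (3)·-1.0880 - (4)·-0.9194) / (10) = 0.2942
  x2 = (-7 - (-4)·0.2942 - (-3)·-0.9194) / (10) = -0.8581
  x3 = (-4 - (0.8)·0.2942 - (-1.6)·-0.8581) / (5.4) = -1.0386
Iteration 3:
  x1 = (-4 - (3)·-0.8581 - (4)·-1.0386) / (10) = 0.2729
  x2 = (-7 - (-4)·0.2729 - (-3)·-1.0386) / (10) = -0.9024
  x3 = (-4 - (0.8)·0.2729 - (-1.6)·-0.9024) / (5.4) = -1.0485
Residual b − A·x = (0.1722, -0.0299, -0.0003)

-0.0003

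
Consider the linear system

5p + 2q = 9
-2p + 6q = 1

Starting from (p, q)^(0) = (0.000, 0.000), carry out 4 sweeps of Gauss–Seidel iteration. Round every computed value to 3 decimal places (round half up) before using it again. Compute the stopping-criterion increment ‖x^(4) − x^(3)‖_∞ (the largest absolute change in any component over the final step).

0.005

Iteration 1:
  p = (9 - (2)·0.000) / (5) = 1.800
  q = (1 - (-2)·1.800) / (6) = 0.767
Iteration 2:
  p = (9 - (2)·0.767) / (5) = 1.493
  q = (1 - (-2)·1.493) / (6) = 0.664
Iteration 3:
  p = (9 - (2)·0.664) / (5) = 1.534
  q = (1 - (-2)·1.534) / (6) = 0.678
Iteration 4:
  p = (9 - (2)·0.678) / (5) = 1.529
  q = (1 - (-2)·1.529) / (6) = 0.676
Change: (-0.005, -0.002) → max |·| = 0.005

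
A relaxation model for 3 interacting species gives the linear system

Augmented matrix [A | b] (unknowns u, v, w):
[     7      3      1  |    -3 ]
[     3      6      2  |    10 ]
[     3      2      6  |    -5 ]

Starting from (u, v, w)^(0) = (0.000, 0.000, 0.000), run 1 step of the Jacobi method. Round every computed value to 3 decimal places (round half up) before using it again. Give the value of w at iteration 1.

Iteration 1:
  u = (-3 - (3)·0.000 - (1)·0.000) / (7) = -0.429
  v = (10 - (3)·0.000 - (2)·0.000) / (6) = 1.667
  w = (-5 - (3)·0.000 - (2)·0.000) / (6) = -0.833

-0.833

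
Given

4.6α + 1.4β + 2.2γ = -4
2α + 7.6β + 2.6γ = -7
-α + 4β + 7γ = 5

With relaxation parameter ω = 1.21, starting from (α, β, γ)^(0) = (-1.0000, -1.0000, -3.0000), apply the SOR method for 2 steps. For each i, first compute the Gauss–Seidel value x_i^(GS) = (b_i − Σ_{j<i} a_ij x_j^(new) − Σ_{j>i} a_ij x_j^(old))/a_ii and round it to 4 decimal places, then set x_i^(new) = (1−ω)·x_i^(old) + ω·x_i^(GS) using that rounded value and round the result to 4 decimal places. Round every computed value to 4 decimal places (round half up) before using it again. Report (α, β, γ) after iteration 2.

Iteration 1:
  α: GS value = (-4 - (1.4)·-1.0000 - (2.2)·-3.0000) / (4.6) = 0.8696;  α ← (1−ω)·-1.0000 + ω·0.8696 = 1.2622
  β: GS value = (-7 - (2)·1.2622 - (2.6)·-3.0000) / (7.6) = -0.2269;  β ← (1−ω)·-1.0000 + ω·-0.2269 = -0.0645
  γ: GS value = (5 - (-1)·1.2622 - (4)·-0.0645) / (7) = 0.9315;  γ ← (1−ω)·-3.0000 + ω·0.9315 = 1.7571
Iteration 2:
  α: GS value = (-4 - (1.4)·-0.0645 - (2.2)·1.7571) / (4.6) = -1.6903;  α ← (1−ω)·1.2622 + ω·-1.6903 = -2.3103
  β: GS value = (-7 - (2)·-2.3103 - (2.6)·1.7571) / (7.6) = -0.9142;  β ← (1−ω)·-0.0645 + ω·-0.9142 = -1.0926
  γ: GS value = (5 - (-1)·-2.3103 - (4)·-1.0926) / (7) = 1.0086;  γ ← (1−ω)·1.7571 + ω·1.0086 = 0.8514

(-2.3103, -1.0926, 0.8514)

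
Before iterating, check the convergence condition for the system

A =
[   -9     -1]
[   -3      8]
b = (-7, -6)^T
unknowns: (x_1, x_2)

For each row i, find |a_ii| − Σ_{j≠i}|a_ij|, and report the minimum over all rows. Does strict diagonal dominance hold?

5

row 1: |-9| − (1) = 8
row 2: |8| − (3) = 5
minimum over rows = 5 → strictly diagonally dominant (convergence guaranteed)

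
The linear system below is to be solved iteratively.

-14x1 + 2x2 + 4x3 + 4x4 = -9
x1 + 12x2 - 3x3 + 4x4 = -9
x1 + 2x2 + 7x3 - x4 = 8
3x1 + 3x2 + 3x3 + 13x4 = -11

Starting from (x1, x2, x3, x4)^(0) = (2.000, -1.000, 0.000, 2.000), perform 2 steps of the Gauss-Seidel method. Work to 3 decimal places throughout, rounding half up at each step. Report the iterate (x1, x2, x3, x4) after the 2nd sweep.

(0.590, 0.007, 0.894, -1.190)

Iteration 1:
  x1 = (-9 - (2)·-1.000 - (4)·0.000 - (4)·2.000) / (-14) = 1.071
  x2 = (-9 - (1)·1.071 - (-3)·0.000 - (4)·2.000) / (12) = -1.506
  x3 = (8 - (1)·1.071 - (2)·-1.506 - (-1)·2.000) / (7) = 1.706
  x4 = (-11 - (3)·1.071 - (3)·-1.506 - (3)·1.706) / (13) = -1.139
Iteration 2:
  x1 = (-9 - (2)·-1.506 - (4)·1.706 - (4)·-1.139) / (-14) = 0.590
  x2 = (-9 - (1)·0.590 - (-3)·1.706 - (4)·-1.139) / (12) = 0.007
  x3 = (8 - (1)·0.590 - (2)·0.007 - (-1)·-1.139) / (7) = 0.894
  x4 = (-11 - (3)·0.590 - (3)·0.007 - (3)·0.894) / (13) = -1.190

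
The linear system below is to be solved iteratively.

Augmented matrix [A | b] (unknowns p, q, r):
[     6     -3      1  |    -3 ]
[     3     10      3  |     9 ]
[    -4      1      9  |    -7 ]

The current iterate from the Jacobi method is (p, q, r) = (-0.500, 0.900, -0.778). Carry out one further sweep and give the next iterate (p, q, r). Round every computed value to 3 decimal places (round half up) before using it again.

One sweep:
  p = (-3 - (-3)·0.900 - (1)·-0.778) / (6) = 0.080
  q = (9 - (3)·-0.500 - (3)·-0.778) / (10) = 1.283
  r = (-7 - (-4)·-0.500 - (1)·0.900) / (9) = -1.100

(0.080, 1.283, -1.100)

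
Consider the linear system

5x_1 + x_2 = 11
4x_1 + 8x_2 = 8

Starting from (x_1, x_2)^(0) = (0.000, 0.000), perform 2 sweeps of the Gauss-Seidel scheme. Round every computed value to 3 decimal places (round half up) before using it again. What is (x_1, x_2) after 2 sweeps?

Iteration 1:
  x_1 = (11 - (1)·0.000) / (5) = 2.200
  x_2 = (8 - (4)·2.200) / (8) = -0.100
Iteration 2:
  x_1 = (11 - (1)·-0.100) / (5) = 2.220
  x_2 = (8 - (4)·2.220) / (8) = -0.110

(2.220, -0.110)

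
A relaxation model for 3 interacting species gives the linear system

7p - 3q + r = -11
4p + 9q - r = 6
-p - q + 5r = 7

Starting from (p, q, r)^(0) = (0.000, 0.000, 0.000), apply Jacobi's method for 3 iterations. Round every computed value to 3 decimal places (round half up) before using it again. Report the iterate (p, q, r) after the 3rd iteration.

(-1.094, 1.463, 1.407)

Iteration 1:
  p = (-11 - (-3)·0.000 - (1)·0.000) / (7) = -1.571
  q = (6 - (4)·0.000 - (-1)·0.000) / (9) = 0.667
  r = (7 - (-1)·0.000 - (-1)·0.000) / (5) = 1.400
Iteration 2:
  p = (-11 - (-3)·0.667 - (1)·1.400) / (7) = -1.486
  q = (6 - (4)·-1.571 - (-1)·1.400) / (9) = 1.520
  r = (7 - (-1)·-1.571 - (-1)·0.667) / (5) = 1.219
Iteration 3:
  p = (-11 - (-3)·1.520 - (1)·1.219) / (7) = -1.094
  q = (6 - (4)·-1.486 - (-1)·1.219) / (9) = 1.463
  r = (7 - (-1)·-1.486 - (-1)·1.520) / (5) = 1.407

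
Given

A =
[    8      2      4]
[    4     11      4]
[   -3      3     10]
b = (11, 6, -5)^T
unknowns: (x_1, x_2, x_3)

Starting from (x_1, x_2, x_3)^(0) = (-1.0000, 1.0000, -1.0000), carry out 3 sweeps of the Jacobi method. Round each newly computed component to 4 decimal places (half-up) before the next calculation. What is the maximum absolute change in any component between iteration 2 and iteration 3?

Iteration 1:
  x_1 = (11 - (2)·1.0000 - (4)·-1.0000) / (8) = 1.6250
  x_2 = (6 - (4)·-1.0000 - (4)·-1.0000) / (11) = 1.2727
  x_3 = (-5 - (-3)·-1.0000 - (3)·1.0000) / (10) = -1.1000
Iteration 2:
  x_1 = (11 - (2)·1.2727 - (4)·-1.1000) / (8) = 1.6068
  x_2 = (6 - (4)·1.6250 - (4)·-1.1000) / (11) = 0.3545
  x_3 = (-5 - (-3)·1.6250 - (3)·1.2727) / (10) = -0.3943
Iteration 3:
  x_1 = (11 - (2)·0.3545 - (4)·-0.3943) / (8) = 1.4835
  x_2 = (6 - (4)·1.6068 - (4)·-0.3943) / (11) = 0.1045
  x_3 = (-5 - (-3)·1.6068 - (3)·0.3545) / (10) = -0.1243
Change: (-0.1233, -0.2500, 0.2700) → max |·| = 0.2700

0.2700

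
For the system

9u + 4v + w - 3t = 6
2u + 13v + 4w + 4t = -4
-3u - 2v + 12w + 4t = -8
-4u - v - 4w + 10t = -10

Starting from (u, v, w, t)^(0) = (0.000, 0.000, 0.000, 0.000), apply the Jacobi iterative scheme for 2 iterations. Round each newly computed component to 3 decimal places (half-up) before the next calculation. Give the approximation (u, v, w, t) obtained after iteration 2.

(0.544, 0.103, -0.218, -1.031)

Iteration 1:
  u = (6 - (4)·0.000 - (1)·0.000 - (-3)·0.000) / (9) = 0.667
  v = (-4 - (2)·0.000 - (4)·0.000 - (4)·0.000) / (13) = -0.308
  w = (-8 - (-3)·0.000 - (-2)·0.000 - (4)·0.000) / (12) = -0.667
  t = (-10 - (-4)·0.000 - (-1)·0.000 - (-4)·0.000) / (10) = -1.000
Iteration 2:
  u = (6 - (4)·-0.308 - (1)·-0.667 - (-3)·-1.000) / (9) = 0.544
  v = (-4 - (2)·0.667 - (4)·-0.667 - (4)·-1.000) / (13) = 0.103
  w = (-8 - (-3)·0.667 - (-2)·-0.308 - (4)·-1.000) / (12) = -0.218
  t = (-10 - (-4)·0.667 - (-1)·-0.308 - (-4)·-0.667) / (10) = -1.031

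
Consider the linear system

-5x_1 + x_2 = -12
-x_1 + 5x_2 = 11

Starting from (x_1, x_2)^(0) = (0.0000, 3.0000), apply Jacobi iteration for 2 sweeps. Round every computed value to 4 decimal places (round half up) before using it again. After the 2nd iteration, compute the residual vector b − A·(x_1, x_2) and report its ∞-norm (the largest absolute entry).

Iteration 1:
  x_1 = (-12 - (1)·3.0000) / (-5) = 3.0000
  x_2 = (11 - (-1)·0.0000) / (5) = 2.2000
Iteration 2:
  x_1 = (-12 - (1)·2.2000) / (-5) = 2.8400
  x_2 = (11 - (-1)·3.0000) / (5) = 2.8000
Residual b − A·x = (-0.6000, -0.1600); ∞-norm = 0.6000

0.6000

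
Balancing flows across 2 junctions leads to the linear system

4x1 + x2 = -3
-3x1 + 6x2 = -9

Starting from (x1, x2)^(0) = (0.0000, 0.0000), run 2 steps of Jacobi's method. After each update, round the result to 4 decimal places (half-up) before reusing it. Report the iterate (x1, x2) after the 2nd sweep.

(-0.3750, -1.8750)

Iteration 1:
  x1 = (-3 - (1)·0.0000) / (4) = -0.7500
  x2 = (-9 - (-3)·0.0000) / (6) = -1.5000
Iteration 2:
  x1 = (-3 - (1)·-1.5000) / (4) = -0.3750
  x2 = (-9 - (-3)·-0.7500) / (6) = -1.8750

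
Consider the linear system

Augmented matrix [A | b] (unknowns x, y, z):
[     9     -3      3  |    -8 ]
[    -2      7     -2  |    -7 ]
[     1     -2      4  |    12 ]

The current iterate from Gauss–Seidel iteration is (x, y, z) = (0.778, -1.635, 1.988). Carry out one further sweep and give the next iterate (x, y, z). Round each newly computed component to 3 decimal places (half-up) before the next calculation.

(-2.097, -1.031, 3.009)

One sweep:
  x = (-8 - (-3)·-1.635 - (3)·1.988) / (9) = -2.097
  y = (-7 - (-2)·-2.097 - (-2)·1.988) / (7) = -1.031
  z = (12 - (1)·-2.097 - (-2)·-1.031) / (4) = 3.009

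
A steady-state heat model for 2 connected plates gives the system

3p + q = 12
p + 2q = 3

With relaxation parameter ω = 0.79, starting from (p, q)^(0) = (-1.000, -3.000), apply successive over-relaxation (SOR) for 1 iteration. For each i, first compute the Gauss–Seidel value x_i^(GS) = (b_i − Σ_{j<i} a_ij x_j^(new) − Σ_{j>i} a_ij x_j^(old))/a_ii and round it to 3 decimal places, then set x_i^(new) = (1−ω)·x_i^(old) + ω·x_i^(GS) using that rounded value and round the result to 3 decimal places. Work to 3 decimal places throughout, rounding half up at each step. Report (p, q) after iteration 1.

Iteration 1:
  p: GS value = (12 - (1)·-3.000) / (3) = 5.000;  p ← (1−ω)·-1.000 + ω·5.000 = 3.740
  q: GS value = (3 - (1)·3.740) / (2) = -0.370;  q ← (1−ω)·-3.000 + ω·-0.370 = -0.922

(3.740, -0.922)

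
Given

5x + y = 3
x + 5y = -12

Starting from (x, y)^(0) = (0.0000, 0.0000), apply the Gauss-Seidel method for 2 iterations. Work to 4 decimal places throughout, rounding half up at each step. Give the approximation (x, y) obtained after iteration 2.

(1.1040, -2.6208)

Iteration 1:
  x = (3 - (1)·0.0000) / (5) = 0.6000
  y = (-12 - (1)·0.6000) / (5) = -2.5200
Iteration 2:
  x = (3 - (1)·-2.5200) / (5) = 1.1040
  y = (-12 - (1)·1.1040) / (5) = -2.6208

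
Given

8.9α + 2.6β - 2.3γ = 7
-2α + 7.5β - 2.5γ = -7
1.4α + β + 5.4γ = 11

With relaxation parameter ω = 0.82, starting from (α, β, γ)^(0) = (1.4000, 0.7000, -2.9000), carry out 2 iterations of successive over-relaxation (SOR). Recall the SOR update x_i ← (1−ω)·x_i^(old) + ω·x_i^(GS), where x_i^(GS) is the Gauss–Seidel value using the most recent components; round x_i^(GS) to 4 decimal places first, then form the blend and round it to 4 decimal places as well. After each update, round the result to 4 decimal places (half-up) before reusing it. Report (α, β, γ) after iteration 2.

(1.2861, -0.3717, 1.6941)

Iteration 1:
  α: GS value = (7 - (2.6)·0.7000 - (-2.3)·-2.9000) / (8.9) = -0.1674;  α ← (1−ω)·1.4000 + ω·-0.1674 = 0.1147
  β: GS value = (-7 - (-2)·0.1147 - (-2.5)·-2.9000) / (7.5) = -1.8694;  β ← (1−ω)·0.7000 + ω·-1.8694 = -1.4069
  γ: GS value = (11 - (1.4)·0.1147 - (1)·-1.4069) / (5.4) = 2.2678;  γ ← (1−ω)·-2.9000 + ω·2.2678 = 1.3376
Iteration 2:
  α: GS value = (7 - (2.6)·-1.4069 - (-2.3)·1.3376) / (8.9) = 1.5432;  α ← (1−ω)·0.1147 + ω·1.5432 = 1.2861
  β: GS value = (-7 - (-2)·1.2861 - (-2.5)·1.3376) / (7.5) = -0.1445;  β ← (1−ω)·-1.4069 + ω·-0.1445 = -0.3717
  γ: GS value = (11 - (1.4)·1.2861 - (1)·-0.3717) / (5.4) = 1.7724;  γ ← (1−ω)·1.3376 + ω·1.7724 = 1.6941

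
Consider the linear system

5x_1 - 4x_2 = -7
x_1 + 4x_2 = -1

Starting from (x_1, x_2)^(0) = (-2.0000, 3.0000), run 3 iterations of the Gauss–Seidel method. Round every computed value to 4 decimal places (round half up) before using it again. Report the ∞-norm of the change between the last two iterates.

0.5600

Iteration 1:
  x_1 = (-7 - (-4)·3.0000) / (5) = 1.0000
  x_2 = (-1 - (1)·1.0000) / (4) = -0.5000
Iteration 2:
  x_1 = (-7 - (-4)·-0.5000) / (5) = -1.8000
  x_2 = (-1 - (1)·-1.8000) / (4) = 0.2000
Iteration 3:
  x_1 = (-7 - (-4)·0.2000) / (5) = -1.2400
  x_2 = (-1 - (1)·-1.2400) / (4) = 0.0600
Change: (0.5600, -0.1400) → max |·| = 0.5600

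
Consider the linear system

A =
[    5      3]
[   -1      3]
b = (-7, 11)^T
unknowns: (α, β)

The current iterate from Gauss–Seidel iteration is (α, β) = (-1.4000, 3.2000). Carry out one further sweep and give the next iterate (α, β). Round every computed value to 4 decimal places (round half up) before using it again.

One sweep:
  α = (-7 - (3)·3.2000) / (5) = -3.3200
  β = (11 - (-1)·-3.3200) / (3) = 2.5600

(-3.3200, 2.5600)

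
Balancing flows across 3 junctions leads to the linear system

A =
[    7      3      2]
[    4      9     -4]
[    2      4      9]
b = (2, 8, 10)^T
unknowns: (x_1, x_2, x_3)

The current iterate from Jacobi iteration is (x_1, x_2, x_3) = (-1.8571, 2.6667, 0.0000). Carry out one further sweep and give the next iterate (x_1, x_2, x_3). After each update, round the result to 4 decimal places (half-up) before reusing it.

(-0.8572, 1.7143, 0.3386)

One sweep:
  x_1 = (2 - (3)·2.6667 - (2)·0.0000) / (7) = -0.8572
  x_2 = (8 - (4)·-1.8571 - (-4)·0.0000) / (9) = 1.7143
  x_3 = (10 - (2)·-1.8571 - (4)·2.6667) / (9) = 0.3386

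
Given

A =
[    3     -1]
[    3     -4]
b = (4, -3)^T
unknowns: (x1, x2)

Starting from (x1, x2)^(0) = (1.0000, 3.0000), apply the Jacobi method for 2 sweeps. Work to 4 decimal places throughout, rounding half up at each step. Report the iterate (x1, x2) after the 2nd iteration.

Iteration 1:
  x1 = (4 - (-1)·3.0000) / (3) = 2.3333
  x2 = (-3 - (3)·1.0000) / (-4) = 1.5000
Iteration 2:
  x1 = (4 - (-1)·1.5000) / (3) = 1.8333
  x2 = (-3 - (3)·2.3333) / (-4) = 2.5000

(1.8333, 2.5000)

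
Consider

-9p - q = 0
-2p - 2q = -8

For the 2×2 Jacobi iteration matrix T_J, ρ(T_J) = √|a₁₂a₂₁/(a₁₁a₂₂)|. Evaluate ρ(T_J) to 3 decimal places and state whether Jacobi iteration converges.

a₁₂a₂₁/(a₁₁a₂₂) = (-1)·(-2) / ((-9)·(-2)) = 0.111111
ρ = √|0.111111| = √0.111111 = 0.333
ρ < 1, so Jacobi converges

0.333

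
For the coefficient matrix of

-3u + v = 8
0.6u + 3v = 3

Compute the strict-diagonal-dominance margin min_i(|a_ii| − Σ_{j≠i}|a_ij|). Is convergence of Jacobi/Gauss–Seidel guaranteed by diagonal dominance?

2

row 1: |-3| − (1) = 2
row 2: |3| − (0.6) = 2.4
minimum over rows = 2 → strictly diagonally dominant (convergence guaranteed)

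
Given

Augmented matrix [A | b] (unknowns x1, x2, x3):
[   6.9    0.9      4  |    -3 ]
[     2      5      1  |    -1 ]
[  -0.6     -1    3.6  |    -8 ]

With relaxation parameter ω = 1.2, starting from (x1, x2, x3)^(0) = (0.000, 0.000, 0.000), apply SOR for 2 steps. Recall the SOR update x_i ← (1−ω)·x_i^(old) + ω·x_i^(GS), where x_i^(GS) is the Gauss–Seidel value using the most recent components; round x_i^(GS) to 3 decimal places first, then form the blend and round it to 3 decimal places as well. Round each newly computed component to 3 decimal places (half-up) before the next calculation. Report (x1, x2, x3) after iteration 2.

(1.506, -0.301, -1.913)

Iteration 1:
  x1: GS value = (-3 - (0.9)·0.000 - (4)·0.000) / (6.9) = -0.435;  x1 ← (1−ω)·0.000 + ω·-0.435 = -0.522
  x2: GS value = (-1 - (2)·-0.522 - (1)·0.000) / (5) = 0.009;  x2 ← (1−ω)·0.000 + ω·0.009 = 0.011
  x3: GS value = (-8 - (-0.6)·-0.522 - (-1)·0.011) / (3.6) = -2.306;  x3 ← (1−ω)·0.000 + ω·-2.306 = -2.767
Iteration 2:
  x1: GS value = (-3 - (0.9)·0.011 - (4)·-2.767) / (6.9) = 1.168;  x1 ← (1−ω)·-0.522 + ω·1.168 = 1.506
  x2: GS value = (-1 - (2)·1.506 - (1)·-2.767) / (5) = -0.249;  x2 ← (1−ω)·0.011 + ω·-0.249 = -0.301
  x3: GS value = (-8 - (-0.6)·1.506 - (-1)·-0.301) / (3.6) = -2.055;  x3 ← (1−ω)·-2.767 + ω·-2.055 = -1.913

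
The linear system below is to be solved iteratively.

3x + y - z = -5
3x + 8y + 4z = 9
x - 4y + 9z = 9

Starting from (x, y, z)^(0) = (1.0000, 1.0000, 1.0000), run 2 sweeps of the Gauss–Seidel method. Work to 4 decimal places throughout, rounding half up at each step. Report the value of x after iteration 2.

-1.5031

Iteration 1:
  x = (-5 - (1)·1.0000 - (-1)·1.0000) / (3) = -1.6667
  y = (9 - (3)·-1.6667 - (4)·1.0000) / (8) = 1.2500
  z = (9 - (1)·-1.6667 - (-4)·1.2500) / (9) = 1.7407
Iteration 2:
  x = (-5 - (1)·1.2500 - (-1)·1.7407) / (3) = -1.5031
  y = (9 - (3)·-1.5031 - (4)·1.7407) / (8) = 0.8183
  z = (9 - (1)·-1.5031 - (-4)·0.8183) / (9) = 1.5307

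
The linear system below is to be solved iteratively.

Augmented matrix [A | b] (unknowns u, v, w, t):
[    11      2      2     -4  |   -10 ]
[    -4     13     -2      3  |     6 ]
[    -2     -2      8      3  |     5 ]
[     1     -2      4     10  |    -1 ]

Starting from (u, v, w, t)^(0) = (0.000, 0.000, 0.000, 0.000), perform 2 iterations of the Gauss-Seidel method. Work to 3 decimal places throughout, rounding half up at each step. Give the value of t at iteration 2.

-0.134

Iteration 1:
  u = (-10 - (2)·0.000 - (2)·0.000 - (-4)·0.000) / (11) = -0.909
  v = (6 - (-4)·-0.909 - (-2)·0.000 - (3)·0.000) / (13) = 0.182
  w = (5 - (-2)·-0.909 - (-2)·0.182 - (3)·0.000) / (8) = 0.443
  t = (-1 - (1)·-0.909 - (-2)·0.182 - (4)·0.443) / (10) = -0.150
Iteration 2:
  u = (-10 - (2)·0.182 - (2)·0.443 - (-4)·-0.150) / (11) = -1.077
  v = (6 - (-4)·-1.077 - (-2)·0.443 - (3)·-0.150) / (13) = 0.233
  w = (5 - (-2)·-1.077 - (-2)·0.233 - (3)·-0.150) / (8) = 0.470
  t = (-1 - (1)·-1.077 - (-2)·0.233 - (4)·0.470) / (10) = -0.134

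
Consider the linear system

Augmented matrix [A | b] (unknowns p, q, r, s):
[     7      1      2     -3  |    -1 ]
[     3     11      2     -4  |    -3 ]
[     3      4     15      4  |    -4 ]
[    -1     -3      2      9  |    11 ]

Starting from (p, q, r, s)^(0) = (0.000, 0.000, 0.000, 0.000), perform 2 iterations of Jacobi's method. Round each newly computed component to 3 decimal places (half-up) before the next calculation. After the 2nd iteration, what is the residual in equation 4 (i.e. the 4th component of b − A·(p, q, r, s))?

Iteration 1:
  p = (-1 - (1)·0.000 - (2)·0.000 - (-3)·0.000) / (7) = -0.143
  q = (-3 - (3)·0.000 - (2)·0.000 - (-4)·0.000) / (11) = -0.273
  r = (-4 - (3)·0.000 - (4)·0.000 - (4)·0.000) / (15) = -0.267
  s = (11 - (-1)·0.000 - (-3)·0.000 - (2)·0.000) / (9) = 1.222
Iteration 2:
  p = (-1 - (1)·-0.273 - (2)·-0.267 - (-3)·1.222) / (7) = 0.496
  q = (-3 - (3)·-0.143 - (2)·-0.267 - (-4)·1.222) / (11) = 0.259
  r = (-4 - (3)·-0.143 - (4)·-0.273 - (4)·1.222) / (15) = -0.491
  s = (11 - (-1)·-0.143 - (-3)·-0.273 - (2)·-0.267) / (9) = 1.175
Residual b − A·x = (-0.224, -1.655, -3.859, 2.680)

2.680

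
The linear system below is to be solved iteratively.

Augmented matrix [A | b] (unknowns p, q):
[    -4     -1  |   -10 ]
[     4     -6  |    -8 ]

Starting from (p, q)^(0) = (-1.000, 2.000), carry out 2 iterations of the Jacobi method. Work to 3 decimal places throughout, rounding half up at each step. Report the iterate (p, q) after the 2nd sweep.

(2.333, 2.667)

Iteration 1:
  p = (-10 - (-1)·2.000) / (-4) = 2.000
  q = (-8 - (4)·-1.000) / (-6) = 0.667
Iteration 2:
  p = (-10 - (-1)·0.667) / (-4) = 2.333
  q = (-8 - (4)·2.000) / (-6) = 2.667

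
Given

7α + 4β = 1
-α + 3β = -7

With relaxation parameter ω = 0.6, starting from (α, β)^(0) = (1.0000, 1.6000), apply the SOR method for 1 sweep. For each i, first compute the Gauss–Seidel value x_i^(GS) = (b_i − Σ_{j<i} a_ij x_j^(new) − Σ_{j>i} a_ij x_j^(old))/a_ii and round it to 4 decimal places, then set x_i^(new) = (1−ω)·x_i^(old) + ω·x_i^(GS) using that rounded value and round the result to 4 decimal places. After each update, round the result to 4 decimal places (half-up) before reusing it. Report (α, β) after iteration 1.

Iteration 1:
  α: GS value = (1 - (4)·1.6000) / (7) = -0.7714;  α ← (1−ω)·1.0000 + ω·-0.7714 = -0.0628
  β: GS value = (-7 - (-1)·-0.0628) / (3) = -2.3543;  β ← (1−ω)·1.6000 + ω·-2.3543 = -0.7726

(-0.0628, -0.7726)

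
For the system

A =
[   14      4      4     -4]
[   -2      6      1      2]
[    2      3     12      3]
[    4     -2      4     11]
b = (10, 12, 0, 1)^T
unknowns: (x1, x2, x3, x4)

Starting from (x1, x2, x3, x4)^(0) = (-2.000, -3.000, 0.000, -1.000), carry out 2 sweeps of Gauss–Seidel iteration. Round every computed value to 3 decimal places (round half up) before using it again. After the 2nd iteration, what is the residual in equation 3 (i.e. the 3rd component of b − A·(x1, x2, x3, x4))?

-0.768

Iteration 1:
  x1 = (10 - (4)·-3.000 - (4)·0.000 - (-4)·-1.000) / (14) = 1.286
  x2 = (12 - (-2)·1.286 - (1)·0.000 - (2)·-1.000) / (6) = 2.762
  x3 = (0 - (2)·1.286 - (3)·2.762 - (3)·-1.000) / (12) = -0.655
  x4 = (1 - (4)·1.286 - (-2)·2.762 - (4)·-0.655) / (11) = 0.364
Iteration 2:
  x1 = (10 - (4)·2.762 - (4)·-0.655 - (-4)·0.364) / (14) = 0.216
  x2 = (12 - (-2)·0.216 - (1)·-0.655 - (2)·0.364) / (6) = 2.060
  x3 = (0 - (2)·0.216 - (3)·2.060 - (3)·0.364) / (12) = -0.642
  x4 = (1 - (4)·0.216 - (-2)·2.060 - (4)·-0.642) / (11) = 0.620
Residual b − A·x = (3.784, -0.526, -0.768, 0.004)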